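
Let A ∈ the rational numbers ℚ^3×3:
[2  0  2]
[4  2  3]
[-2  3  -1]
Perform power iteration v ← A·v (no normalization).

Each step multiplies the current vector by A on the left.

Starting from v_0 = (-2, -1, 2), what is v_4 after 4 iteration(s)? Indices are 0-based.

v_4 = (-88, -284, -119)

v_0 = (-2, -1, 2).
v_1 = A·v_0 = (0, -4, -1).
v_2 = A·v_1 = (-2, -11, -11).
v_3 = A·v_2 = (-26, -63, -18).
v_4 = A·v_3 = (-88, -284, -119).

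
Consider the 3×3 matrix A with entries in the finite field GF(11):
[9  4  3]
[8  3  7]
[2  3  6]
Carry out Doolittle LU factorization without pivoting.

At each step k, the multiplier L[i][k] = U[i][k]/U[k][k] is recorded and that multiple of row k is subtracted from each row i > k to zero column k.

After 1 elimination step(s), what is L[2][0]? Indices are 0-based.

[col 0] pivot 9
  R1 -= 7*R0 → (0, 8, 8)  (L[1][0] := 7)
  R2 -= 10*R0 → (0, 7, 9)  (L[2][0] := 10)

L[2][0] = 10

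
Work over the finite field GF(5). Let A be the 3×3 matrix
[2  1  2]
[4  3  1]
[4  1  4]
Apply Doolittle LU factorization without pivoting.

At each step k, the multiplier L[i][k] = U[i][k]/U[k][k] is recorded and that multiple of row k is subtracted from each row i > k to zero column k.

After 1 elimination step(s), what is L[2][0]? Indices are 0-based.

L[2][0] = 2

Step 1: pivot at (0,0) is 2.
  row1 ← row1 − (2)·row0  ⇒  L[1][0]=2, U row1=(0, 1, 2)
  row2 ← row2 − (2)·row0  ⇒  L[2][0]=2, U row2=(0, 4, 0)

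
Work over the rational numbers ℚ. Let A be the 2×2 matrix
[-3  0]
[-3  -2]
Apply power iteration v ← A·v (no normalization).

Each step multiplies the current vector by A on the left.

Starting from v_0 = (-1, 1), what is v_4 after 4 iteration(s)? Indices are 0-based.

v_0 = (-1, 1).
v_1 = A·v_0 = (3, 1).
v_2 = A·v_1 = (-9, -11).
v_3 = A·v_2 = (27, 49).
v_4 = A·v_3 = (-81, -179).

v_4 = (-81, -179)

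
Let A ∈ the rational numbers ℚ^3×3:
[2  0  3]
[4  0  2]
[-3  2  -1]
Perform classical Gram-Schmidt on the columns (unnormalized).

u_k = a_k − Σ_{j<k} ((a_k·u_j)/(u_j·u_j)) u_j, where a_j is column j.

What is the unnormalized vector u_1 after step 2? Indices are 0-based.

Step 1: u_0 = a_0 = (2, 4, -3).
Step 2: u_1 = a_1 − (-6/29)·u_0 = (12/29, 24/29, 40/29).

u_1 = (12/29, 24/29, 40/29)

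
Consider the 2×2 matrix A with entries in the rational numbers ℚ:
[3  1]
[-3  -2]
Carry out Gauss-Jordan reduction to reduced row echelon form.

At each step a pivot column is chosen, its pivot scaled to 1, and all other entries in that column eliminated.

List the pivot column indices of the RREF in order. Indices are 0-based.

pivot columns: 0, 1

step 1: normalize row 0 (÷3) = (1, 1/3)
  row 1: subtract -3×row0 = (0, -1)
step 2: normalize row 1 (÷-1) = (0, 1)
  row 0: subtract 1/3×row1 = (1, 0)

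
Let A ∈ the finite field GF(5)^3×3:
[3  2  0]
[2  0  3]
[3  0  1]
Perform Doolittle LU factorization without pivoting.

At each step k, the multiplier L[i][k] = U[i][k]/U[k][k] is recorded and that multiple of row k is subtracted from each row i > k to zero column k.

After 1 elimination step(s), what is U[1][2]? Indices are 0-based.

U[1][2] = 3

k=0: U[0][0]=3
  eliminate (1,0): mult=4, new row 1: (0, 2, 3); set L[1][0]=4
  eliminate (2,0): mult=1, new row 2: (0, 3, 1); set L[2][0]=1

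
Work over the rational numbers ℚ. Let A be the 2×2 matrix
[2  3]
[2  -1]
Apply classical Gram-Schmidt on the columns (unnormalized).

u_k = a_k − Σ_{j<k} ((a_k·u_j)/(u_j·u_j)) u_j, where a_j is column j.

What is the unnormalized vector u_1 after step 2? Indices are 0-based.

Step 1: u_0 = a_0 = (2, 2).
Step 2: u_1 = a_1 − (1/2)·u_0 = (2, -2).

u_1 = (2, -2)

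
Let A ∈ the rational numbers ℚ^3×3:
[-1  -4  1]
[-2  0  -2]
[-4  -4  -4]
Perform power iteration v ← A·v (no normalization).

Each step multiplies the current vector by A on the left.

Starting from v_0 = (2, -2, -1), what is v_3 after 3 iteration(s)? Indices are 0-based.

v_3 = (37, 42, 156)

v_0 = (2, -2, -1).
v_1 = A·v_0 = (5, -2, 4).
v_2 = A·v_1 = (7, -18, -28).
v_3 = A·v_2 = (37, 42, 156).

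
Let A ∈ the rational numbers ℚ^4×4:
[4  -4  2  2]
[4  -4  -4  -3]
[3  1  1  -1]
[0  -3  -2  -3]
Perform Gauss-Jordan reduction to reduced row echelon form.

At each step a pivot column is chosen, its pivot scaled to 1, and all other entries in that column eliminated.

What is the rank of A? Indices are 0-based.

rank = 4

[1] R0 /= 4  ⇒  (1, -1, 1/2, 1/2)
     R1 -= 4·R0  ⇒  (0, 0, -6, -5)
     R2 -= 3·R0  ⇒  (0, 4, -1/2, -5/2)
[2] R1 <-> R2
[2] R1 /= 4  ⇒  (0, 1, -1/8, -5/8)
     R0 -= -1·R1  ⇒  (1, 0, 3/8, -1/8)
     R3 -= -3·R1  ⇒  (0, 0, -19/8, -39/8)
[3] R2 /= -6  ⇒  (0, 0, 1, 5/6)
     R0 -= 3/8·R2  ⇒  (1, 0, 0, -7/16)
     R1 -= -1/8·R2  ⇒  (0, 1, 0, -25/48)
     R3 -= -19/8·R2  ⇒  (0, 0, 0, -139/48)
[4] R3 /= -139/48  ⇒  (0, 0, 0, 1)
     R0 -= -7/16·R3  ⇒  (1, 0, 0, 0)
     R1 -= -25/48·R3  ⇒  (0, 1, 0, 0)
     R2 -= 5/6·R3  ⇒  (0, 0, 1, 0)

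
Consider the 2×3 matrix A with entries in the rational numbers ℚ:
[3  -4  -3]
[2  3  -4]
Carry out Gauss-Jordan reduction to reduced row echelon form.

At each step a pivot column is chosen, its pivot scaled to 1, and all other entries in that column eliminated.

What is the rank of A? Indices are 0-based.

rank = 2

step 1: normalize row 0 (÷3) = (1, -4/3, -1)
  row 1: subtract 2×row0 = (0, 17/3, -2)
step 2: normalize row 1 (÷17/3) = (0, 1, -6/17)
  row 0: subtract -4/3×row1 = (1, 0, -25/17)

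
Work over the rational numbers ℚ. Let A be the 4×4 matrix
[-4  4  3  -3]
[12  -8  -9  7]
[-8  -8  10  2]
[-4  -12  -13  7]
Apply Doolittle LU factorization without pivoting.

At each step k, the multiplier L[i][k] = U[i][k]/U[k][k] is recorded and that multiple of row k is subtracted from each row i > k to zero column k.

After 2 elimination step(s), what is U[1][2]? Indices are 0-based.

U[1][2] = 0

[col 0] pivot -4
  R1 -= -3*R0 → (0, 4, 0, -2)  (L[1][0] := -3)
  R2 -= 2*R0 → (0, -16, 4, 8)  (L[2][0] := 2)
  R3 -= 1*R0 → (0, -16, -16, 10)  (L[3][0] := 1)
[col 1] pivot 4
  R2 -= -4*R1 → (0, 0, 4, 0)  (L[2][1] := -4)
  R3 -= -4*R1 → (0, 0, -16, 2)  (L[3][1] := -4)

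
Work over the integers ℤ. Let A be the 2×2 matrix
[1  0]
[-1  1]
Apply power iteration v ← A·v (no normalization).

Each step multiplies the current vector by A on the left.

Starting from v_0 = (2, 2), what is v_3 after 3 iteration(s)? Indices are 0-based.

v_3 = (2, -4)

v_0 = (2, 2).
v_1 = A·v_0 = (2, 0).
v_2 = A·v_1 = (2, -2).
v_3 = A·v_2 = (2, -4).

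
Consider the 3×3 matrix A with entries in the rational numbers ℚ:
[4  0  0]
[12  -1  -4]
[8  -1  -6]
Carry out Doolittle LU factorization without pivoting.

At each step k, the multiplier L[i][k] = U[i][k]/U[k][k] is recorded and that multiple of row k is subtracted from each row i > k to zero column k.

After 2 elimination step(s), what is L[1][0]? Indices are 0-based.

k=0: U[0][0]=4
  eliminate (1,0): mult=3, new row 1: (0, -1, -4); set L[1][0]=3
  eliminate (2,0): mult=2, new row 2: (0, -1, -6); set L[2][0]=2
k=1: U[1][1]=-1
  eliminate (2,1): mult=1, new row 2: (0, 0, -2); set L[2][1]=1

L[1][0] = 3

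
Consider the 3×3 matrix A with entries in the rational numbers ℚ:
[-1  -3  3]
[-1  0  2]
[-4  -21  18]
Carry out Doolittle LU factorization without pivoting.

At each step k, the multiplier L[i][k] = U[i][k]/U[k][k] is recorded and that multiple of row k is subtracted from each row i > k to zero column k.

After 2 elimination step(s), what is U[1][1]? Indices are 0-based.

[col 0] pivot -1
  R1 -= 1*R0 → (0, 3, -1)  (L[1][0] := 1)
  R2 -= 4*R0 → (0, -9, 6)  (L[2][0] := 4)
[col 1] pivot 3
  R2 -= -3*R1 → (0, 0, 3)  (L[2][1] := -3)

U[1][1] = 3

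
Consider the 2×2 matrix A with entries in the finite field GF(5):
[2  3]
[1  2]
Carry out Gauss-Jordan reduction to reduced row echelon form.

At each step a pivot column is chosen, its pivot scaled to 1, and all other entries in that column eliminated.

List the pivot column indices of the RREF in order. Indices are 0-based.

pivot columns: 0, 1

step 1: normalize row 0 (÷2) = (1, 4)
  row 1: subtract 1×row0 = (0, 3)
step 2: normalize row 1 (÷3) = (0, 1)
  row 0: subtract 4×row1 = (1, 0)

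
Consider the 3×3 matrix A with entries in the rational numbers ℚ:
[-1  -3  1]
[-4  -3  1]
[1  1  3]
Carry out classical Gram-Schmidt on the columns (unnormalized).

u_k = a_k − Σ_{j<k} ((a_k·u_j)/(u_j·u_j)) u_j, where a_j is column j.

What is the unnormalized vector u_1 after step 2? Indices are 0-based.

Step 1: u_0 = a_0 = (-1, -4, 1).
Step 2: u_1 = a_1 − (8/9)·u_0 = (-19/9, 5/9, 1/9).

u_1 = (-19/9, 5/9, 1/9)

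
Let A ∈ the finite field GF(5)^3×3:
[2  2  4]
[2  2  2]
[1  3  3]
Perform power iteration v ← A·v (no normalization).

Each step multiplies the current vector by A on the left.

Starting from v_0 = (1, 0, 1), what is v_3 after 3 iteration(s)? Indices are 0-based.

v_0 = (1, 0, 1).
v_1 = A·v_0 = (1, 4, 4).
v_2 = A·v_1 = (1, 3, 0).
v_3 = A·v_2 = (3, 3, 0).

v_3 = (3, 3, 0)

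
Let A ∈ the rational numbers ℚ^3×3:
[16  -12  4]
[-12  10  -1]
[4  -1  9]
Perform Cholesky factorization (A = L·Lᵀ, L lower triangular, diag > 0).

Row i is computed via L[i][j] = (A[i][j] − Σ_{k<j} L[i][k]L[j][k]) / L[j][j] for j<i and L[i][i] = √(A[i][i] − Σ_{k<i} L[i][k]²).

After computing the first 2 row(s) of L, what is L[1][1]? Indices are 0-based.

L[1][1] = 1

Step 1: L[0][0] = √(16) = 4.
  L[1][0] = (-12) / L[0][0] = -3.
Step 2: L[1][1] = √(1) = 1.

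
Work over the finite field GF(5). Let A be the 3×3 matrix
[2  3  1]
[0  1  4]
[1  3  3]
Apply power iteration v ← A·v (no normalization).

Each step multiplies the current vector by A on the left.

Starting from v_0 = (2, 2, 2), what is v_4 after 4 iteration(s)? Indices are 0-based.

v_4 = (0, 4, 3)

v_0 = (2, 2, 2).
v_1 = A·v_0 = (2, 0, 4).
v_2 = A·v_1 = (3, 1, 4).
v_3 = A·v_2 = (3, 2, 3).
v_4 = A·v_3 = (0, 4, 3).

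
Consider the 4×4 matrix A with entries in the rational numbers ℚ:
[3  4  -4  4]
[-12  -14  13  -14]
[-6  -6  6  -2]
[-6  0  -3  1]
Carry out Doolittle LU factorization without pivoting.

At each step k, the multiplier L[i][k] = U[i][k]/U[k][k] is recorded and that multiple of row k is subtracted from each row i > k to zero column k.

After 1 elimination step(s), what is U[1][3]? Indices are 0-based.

[col 0] pivot 3
  R1 -= -4*R0 → (0, 2, -3, 2)  (L[1][0] := -4)
  R2 -= -2*R0 → (0, 2, -2, 6)  (L[2][0] := -2)
  R3 -= -2*R0 → (0, 8, -11, 9)  (L[3][0] := -2)

U[1][3] = 2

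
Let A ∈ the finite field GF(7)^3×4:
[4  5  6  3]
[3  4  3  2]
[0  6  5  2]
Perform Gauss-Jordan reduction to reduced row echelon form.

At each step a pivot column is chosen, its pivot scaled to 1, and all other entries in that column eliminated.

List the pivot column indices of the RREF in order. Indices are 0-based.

pivot columns: 0, 1, 2

pivot(0,0)=4: scale R0 → (1, 3, 5, 6)
  clear (1,0): R1 −= (3)R0 → (0, 2, 2, 5)
pivot(1,1)=2: scale R1 → (0, 1, 1, 6)
  clear (0,1): R0 −= (3)R1 → (1, 0, 2, 2)
  clear (2,1): R2 −= (6)R1 → (0, 0, 6, 1)
pivot(2,2)=6: scale R2 → (0, 0, 1, 6)
  clear (0,2): R0 −= (2)R2 → (1, 0, 0, 4)
  clear (1,2): R1 −= (1)R2 → (0, 1, 0, 0)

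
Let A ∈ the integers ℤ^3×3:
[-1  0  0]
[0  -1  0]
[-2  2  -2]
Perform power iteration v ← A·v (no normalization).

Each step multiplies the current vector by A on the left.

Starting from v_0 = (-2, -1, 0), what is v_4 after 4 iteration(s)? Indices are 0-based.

v_0 = (-2, -1, 0).
v_1 = A·v_0 = (2, 1, 2).
v_2 = A·v_1 = (-2, -1, -6).
v_3 = A·v_2 = (2, 1, 14).
v_4 = A·v_3 = (-2, -1, -30).

v_4 = (-2, -1, -30)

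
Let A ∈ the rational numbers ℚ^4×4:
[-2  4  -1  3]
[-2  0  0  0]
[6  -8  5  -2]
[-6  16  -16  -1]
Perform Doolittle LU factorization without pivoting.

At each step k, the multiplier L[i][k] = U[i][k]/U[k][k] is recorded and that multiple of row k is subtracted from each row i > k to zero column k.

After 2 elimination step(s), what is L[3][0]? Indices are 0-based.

k=0: U[0][0]=-2
  eliminate (1,0): mult=1, new row 1: (0, -4, 1, -3); set L[1][0]=1
  eliminate (2,0): mult=-3, new row 2: (0, 4, 2, 7); set L[2][0]=-3
  eliminate (3,0): mult=3, new row 3: (0, 4, -13, -10); set L[3][0]=3
k=1: U[1][1]=-4
  eliminate (2,1): mult=-1, new row 2: (0, 0, 3, 4); set L[2][1]=-1
  eliminate (3,1): mult=-1, new row 3: (0, 0, -12, -13); set L[3][1]=-1

L[3][0] = 3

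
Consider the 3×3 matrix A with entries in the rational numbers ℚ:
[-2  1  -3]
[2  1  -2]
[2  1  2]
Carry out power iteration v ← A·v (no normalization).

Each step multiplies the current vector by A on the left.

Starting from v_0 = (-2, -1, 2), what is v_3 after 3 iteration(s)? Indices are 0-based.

v_0 = (-2, -1, 2).
v_1 = A·v_0 = (-3, -9, -1).
v_2 = A·v_1 = (0, -13, -17).
v_3 = A·v_2 = (38, 21, -47).

v_3 = (38, 21, -47)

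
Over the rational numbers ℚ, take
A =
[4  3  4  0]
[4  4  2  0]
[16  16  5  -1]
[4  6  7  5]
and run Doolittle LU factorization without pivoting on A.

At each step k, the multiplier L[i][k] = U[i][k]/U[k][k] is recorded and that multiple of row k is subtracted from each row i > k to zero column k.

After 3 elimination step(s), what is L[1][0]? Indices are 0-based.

[col 0] pivot 4
  R1 -= 1*R0 → (0, 1, -2, 0)  (L[1][0] := 1)
  R2 -= 4*R0 → (0, 4, -11, -1)  (L[2][0] := 4)
  R3 -= 1*R0 → (0, 3, 3, 5)  (L[3][0] := 1)
[col 1] pivot 1
  R2 -= 4*R1 → (0, 0, -3, -1)  (L[2][1] := 4)
  R3 -= 3*R1 → (0, 0, 9, 5)  (L[3][1] := 3)
[col 2] pivot -3
  R3 -= -3*R2 → (0, 0, 0, 2)  (L[3][2] := -3)

L[1][0] = 1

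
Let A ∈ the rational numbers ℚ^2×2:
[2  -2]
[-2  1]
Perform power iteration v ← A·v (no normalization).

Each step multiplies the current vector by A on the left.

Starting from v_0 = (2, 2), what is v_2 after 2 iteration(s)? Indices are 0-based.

v_2 = (4, -2)

v_0 = (2, 2).
v_1 = A·v_0 = (0, -2).
v_2 = A·v_1 = (4, -2).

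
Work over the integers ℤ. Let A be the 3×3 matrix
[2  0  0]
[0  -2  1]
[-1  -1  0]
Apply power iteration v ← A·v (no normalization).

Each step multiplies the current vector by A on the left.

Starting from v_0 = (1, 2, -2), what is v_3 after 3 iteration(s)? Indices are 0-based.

v_0 = (1, 2, -2).
v_1 = A·v_0 = (2, -6, -3).
v_2 = A·v_1 = (4, 9, 4).
v_3 = A·v_2 = (8, -14, -13).

v_3 = (8, -14, -13)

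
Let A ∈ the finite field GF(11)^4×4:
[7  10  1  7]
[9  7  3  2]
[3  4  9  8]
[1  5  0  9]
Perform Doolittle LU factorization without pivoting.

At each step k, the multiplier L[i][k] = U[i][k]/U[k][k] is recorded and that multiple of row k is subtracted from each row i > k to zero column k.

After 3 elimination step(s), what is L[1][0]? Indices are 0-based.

L[1][0] = 6

k=0: U[0][0]=7
  eliminate (1,0): mult=6, new row 1: (0, 2, 8, 4); set L[1][0]=6
  eliminate (2,0): mult=2, new row 2: (0, 6, 7, 5); set L[2][0]=2
  eliminate (3,0): mult=8, new row 3: (0, 2, 3, 8); set L[3][0]=8
k=1: U[1][1]=2
  eliminate (2,1): mult=3, new row 2: (0, 0, 5, 4); set L[2][1]=3
  eliminate (3,1): mult=1, new row 3: (0, 0, 6, 4); set L[3][1]=1
k=2: U[2][2]=5
  eliminate (3,2): mult=10, new row 3: (0, 0, 0, 8); set L[3][2]=10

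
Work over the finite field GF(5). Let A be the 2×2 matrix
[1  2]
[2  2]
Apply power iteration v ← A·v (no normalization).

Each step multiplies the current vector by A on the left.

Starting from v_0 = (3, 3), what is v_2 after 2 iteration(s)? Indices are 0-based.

v_0 = (3, 3).
v_1 = A·v_0 = (4, 2).
v_2 = A·v_1 = (3, 2).

v_2 = (3, 2)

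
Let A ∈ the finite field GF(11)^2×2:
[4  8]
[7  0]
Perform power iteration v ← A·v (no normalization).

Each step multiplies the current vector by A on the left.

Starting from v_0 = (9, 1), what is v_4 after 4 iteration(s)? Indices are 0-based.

v_0 = (9, 1).
v_1 = A·v_0 = (0, 8).
v_2 = A·v_1 = (9, 0).
v_3 = A·v_2 = (3, 8).
v_4 = A·v_3 = (10, 10).

v_4 = (10, 10)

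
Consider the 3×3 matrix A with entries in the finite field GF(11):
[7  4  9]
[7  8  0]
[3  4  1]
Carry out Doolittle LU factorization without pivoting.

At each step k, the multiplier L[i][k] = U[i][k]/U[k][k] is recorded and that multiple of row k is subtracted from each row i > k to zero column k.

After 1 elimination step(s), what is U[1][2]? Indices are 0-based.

k=0: U[0][0]=7
  eliminate (1,0): mult=1, new row 1: (0, 4, 2); set L[1][0]=1
  eliminate (2,0): mult=2, new row 2: (0, 7, 5); set L[2][0]=2

U[1][2] = 2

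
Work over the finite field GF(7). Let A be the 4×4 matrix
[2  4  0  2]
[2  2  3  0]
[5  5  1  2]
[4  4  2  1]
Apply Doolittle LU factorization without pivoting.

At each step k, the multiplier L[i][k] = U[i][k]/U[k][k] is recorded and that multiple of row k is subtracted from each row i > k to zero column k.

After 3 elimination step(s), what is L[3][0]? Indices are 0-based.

[col 0] pivot 2
  R1 -= 1*R0 → (0, 5, 3, 5)  (L[1][0] := 1)
  R2 -= 6*R0 → (0, 2, 1, 4)  (L[2][0] := 6)
  R3 -= 2*R0 → (0, 3, 2, 4)  (L[3][0] := 2)
[col 1] pivot 5
  R2 -= 6*R1 → (0, 0, 4, 2)  (L[2][1] := 6)
  R3 -= 2*R1 → (0, 0, 3, 1)  (L[3][1] := 2)
[col 2] pivot 4
  R3 -= 6*R2 → (0, 0, 0, 3)  (L[3][2] := 6)

L[3][0] = 2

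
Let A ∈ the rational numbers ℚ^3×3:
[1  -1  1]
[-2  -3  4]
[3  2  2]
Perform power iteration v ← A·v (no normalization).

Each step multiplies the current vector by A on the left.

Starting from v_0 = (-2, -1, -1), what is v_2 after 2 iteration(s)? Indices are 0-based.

v_0 = (-2, -1, -1).
v_1 = A·v_0 = (-2, 3, -10).
v_2 = A·v_1 = (-15, -45, -20).

v_2 = (-15, -45, -20)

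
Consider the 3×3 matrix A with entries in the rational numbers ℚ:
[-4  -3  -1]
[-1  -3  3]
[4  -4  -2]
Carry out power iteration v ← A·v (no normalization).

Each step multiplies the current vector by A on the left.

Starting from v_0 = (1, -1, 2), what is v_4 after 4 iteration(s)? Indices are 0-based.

v_4 = (-309, 424, 872)

v_0 = (1, -1, 2).
v_1 = A·v_0 = (-3, 8, 4).
v_2 = A·v_1 = (-16, -9, -52).
v_3 = A·v_2 = (143, -113, 76).
v_4 = A·v_3 = (-309, 424, 872).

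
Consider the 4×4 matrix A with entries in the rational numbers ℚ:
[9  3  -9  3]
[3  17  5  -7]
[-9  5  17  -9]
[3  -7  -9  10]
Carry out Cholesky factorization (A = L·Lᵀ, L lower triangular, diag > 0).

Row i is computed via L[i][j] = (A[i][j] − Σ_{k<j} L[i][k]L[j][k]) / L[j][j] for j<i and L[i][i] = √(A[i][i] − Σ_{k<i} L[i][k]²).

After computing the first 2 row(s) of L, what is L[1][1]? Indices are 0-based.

L[1][1] = 4

Step 1: L[0][0] = √(9) = 3.
  L[1][0] = (3) / L[0][0] = 1.
Step 2: L[1][1] = √(16) = 4.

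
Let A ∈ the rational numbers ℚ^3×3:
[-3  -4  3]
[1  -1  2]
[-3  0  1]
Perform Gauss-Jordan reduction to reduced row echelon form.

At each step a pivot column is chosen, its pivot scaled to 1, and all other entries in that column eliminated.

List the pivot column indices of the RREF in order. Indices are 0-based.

pivot columns: 0, 1, 2

[1] R0 /= -3  ⇒  (1, 4/3, -1)
     R1 -= 1·R0  ⇒  (0, -7/3, 3)
     R2 -= -3·R0  ⇒  (0, 4, -2)
[2] R1 /= -7/3  ⇒  (0, 1, -9/7)
     R0 -= 4/3·R1  ⇒  (1, 0, 5/7)
     R2 -= 4·R1  ⇒  (0, 0, 22/7)
[3] R2 /= 22/7  ⇒  (0, 0, 1)
     R0 -= 5/7·R2  ⇒  (1, 0, 0)
     R1 -= -9/7·R2  ⇒  (0, 1, 0)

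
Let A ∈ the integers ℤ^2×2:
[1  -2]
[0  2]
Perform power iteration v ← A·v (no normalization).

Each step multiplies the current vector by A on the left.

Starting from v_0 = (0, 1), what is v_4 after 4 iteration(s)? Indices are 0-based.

v_4 = (-30, 16)

v_0 = (0, 1).
v_1 = A·v_0 = (-2, 2).
v_2 = A·v_1 = (-6, 4).
v_3 = A·v_2 = (-14, 8).
v_4 = A·v_3 = (-30, 16).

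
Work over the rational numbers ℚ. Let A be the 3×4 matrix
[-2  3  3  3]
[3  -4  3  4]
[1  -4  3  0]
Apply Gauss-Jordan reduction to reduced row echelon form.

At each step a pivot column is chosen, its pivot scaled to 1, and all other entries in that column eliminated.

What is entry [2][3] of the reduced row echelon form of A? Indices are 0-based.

M[2][3] = 22/21

step 1: normalize row 0 (÷-2) = (1, -3/2, -3/2, -3/2)
  row 1: subtract 3×row0 = (0, 1/2, 15/2, 17/2)
  row 2: subtract 1×row0 = (0, -5/2, 9/2, 3/2)
step 2: normalize row 1 (÷1/2) = (0, 1, 15, 17)
  row 0: subtract -3/2×row1 = (1, 0, 21, 24)
  row 2: subtract -5/2×row1 = (0, 0, 42, 44)
step 3: normalize row 2 (÷42) = (0, 0, 1, 22/21)
  row 0: subtract 21×row2 = (1, 0, 0, 2)
  row 1: subtract 15×row2 = (0, 1, 0, 9/7)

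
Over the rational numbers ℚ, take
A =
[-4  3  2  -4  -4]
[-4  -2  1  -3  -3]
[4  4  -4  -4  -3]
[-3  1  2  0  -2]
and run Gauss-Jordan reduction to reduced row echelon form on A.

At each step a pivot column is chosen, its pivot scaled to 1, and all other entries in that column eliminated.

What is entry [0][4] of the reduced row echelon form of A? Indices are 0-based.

step 1: normalize row 0 (÷-4) = (1, -3/4, -1/2, 1, 1)
  row 1: subtract -4×row0 = (0, -5, -1, 1, 1)
  row 2: subtract 4×row0 = (0, 7, -2, -8, -7)
  row 3: subtract -3×row0 = (0, -5/4, 1/2, 3, 1)
step 2: normalize row 1 (÷-5) = (0, 1, 1/5, -1/5, -1/5)
  row 0: subtract -3/4×row1 = (1, 0, -7/20, 17/20, 17/20)
  row 2: subtract 7×row1 = (0, 0, -17/5, -33/5, -28/5)
  row 3: subtract -5/4×row1 = (0, 0, 3/4, 11/4, 3/4)
step 3: normalize row 2 (÷-17/5) = (0, 0, 1, 33/17, 28/17)
  row 0: subtract -7/20×row2 = (1, 0, 0, 26/17, 97/68)
  row 1: subtract 1/5×row2 = (0, 1, 0, -10/17, -9/17)
  row 3: subtract 3/4×row2 = (0, 0, 0, 22/17, -33/68)
step 4: normalize row 3 (÷22/17) = (0, 0, 0, 1, -3/8)
  row 0: subtract 26/17×row3 = (1, 0, 0, 0, 2)
  row 1: subtract -10/17×row3 = (0, 1, 0, 0, -3/4)
  row 2: subtract 33/17×row3 = (0, 0, 1, 0, 19/8)

M[0][4] = 2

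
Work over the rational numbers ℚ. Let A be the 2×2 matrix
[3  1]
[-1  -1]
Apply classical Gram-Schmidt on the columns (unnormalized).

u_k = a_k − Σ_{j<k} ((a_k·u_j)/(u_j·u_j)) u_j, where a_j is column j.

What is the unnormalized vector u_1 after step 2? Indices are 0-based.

Step 1: u_0 = a_0 = (3, -1).
Step 2: u_1 = a_1 − (2/5)·u_0 = (-1/5, -3/5).

u_1 = (-1/5, -3/5)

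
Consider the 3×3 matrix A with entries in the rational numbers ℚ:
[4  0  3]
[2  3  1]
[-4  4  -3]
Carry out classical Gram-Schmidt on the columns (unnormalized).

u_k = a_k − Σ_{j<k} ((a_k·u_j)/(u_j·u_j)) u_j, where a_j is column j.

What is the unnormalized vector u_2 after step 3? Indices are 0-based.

u_2 = (1/5, -4/25, 3/25)

Step 1: u_0 = a_0 = (4, 2, -4).
Step 2: u_1 = a_1 − (-5/18)·u_0 = (10/9, 32/9, 26/9).
Step 3: u_2 = a_2 − (13/18)·u_0 − (-2/25)·u_1 = (1/5, -4/25, 3/25).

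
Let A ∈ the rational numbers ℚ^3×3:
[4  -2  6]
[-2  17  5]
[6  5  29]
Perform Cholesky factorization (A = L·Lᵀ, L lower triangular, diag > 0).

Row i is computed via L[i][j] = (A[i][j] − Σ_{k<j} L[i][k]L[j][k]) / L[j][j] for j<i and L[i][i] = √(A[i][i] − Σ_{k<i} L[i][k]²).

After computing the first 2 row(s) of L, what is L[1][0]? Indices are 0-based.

L[1][0] = -1

Step 1: L[0][0] = √(4) = 2.
  L[1][0] = (-2) / L[0][0] = -1.
Step 2: L[1][1] = √(16) = 4.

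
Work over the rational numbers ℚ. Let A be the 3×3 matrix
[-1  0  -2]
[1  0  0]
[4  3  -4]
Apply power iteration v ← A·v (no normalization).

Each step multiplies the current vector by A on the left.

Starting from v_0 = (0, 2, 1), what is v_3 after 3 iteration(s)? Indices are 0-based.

v_0 = (0, 2, 1).
v_1 = A·v_0 = (-2, 0, 2).
v_2 = A·v_1 = (-2, -2, -16).
v_3 = A·v_2 = (34, -2, 50).

v_3 = (34, -2, 50)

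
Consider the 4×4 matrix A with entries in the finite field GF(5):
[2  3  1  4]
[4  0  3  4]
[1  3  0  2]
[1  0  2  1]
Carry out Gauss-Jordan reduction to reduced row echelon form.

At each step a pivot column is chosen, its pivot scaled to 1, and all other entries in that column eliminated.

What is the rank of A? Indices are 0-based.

rank = 3

[1] R0 /= 2  ⇒  (1, 4, 3, 2)
     R1 -= 4·R0  ⇒  (0, 4, 1, 1)
     R2 -= 1·R0  ⇒  (0, 4, 2, 0)
     R3 -= 1·R0  ⇒  (0, 1, 4, 4)
[2] R1 /= 4  ⇒  (0, 1, 4, 4)
     R0 -= 4·R1  ⇒  (1, 0, 2, 1)
     R2 -= 4·R1  ⇒  (0, 0, 1, 4)
     R3 -= 1·R1  ⇒  (0, 0, 0, 0)
[3] R2 /= 1  ⇒  (0, 0, 1, 4)
     R0 -= 2·R2  ⇒  (1, 0, 0, 3)
     R1 -= 4·R2  ⇒  (0, 1, 0, 3)
column 3 empty below row 3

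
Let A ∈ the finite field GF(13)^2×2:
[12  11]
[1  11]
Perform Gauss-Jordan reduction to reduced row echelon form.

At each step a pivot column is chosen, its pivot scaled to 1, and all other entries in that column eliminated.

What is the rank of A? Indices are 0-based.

rank = 2

step 1: normalize row 0 (÷12) = (1, 2)
  row 1: subtract 1×row0 = (0, 9)
step 2: normalize row 1 (÷9) = (0, 1)
  row 0: subtract 2×row1 = (1, 0)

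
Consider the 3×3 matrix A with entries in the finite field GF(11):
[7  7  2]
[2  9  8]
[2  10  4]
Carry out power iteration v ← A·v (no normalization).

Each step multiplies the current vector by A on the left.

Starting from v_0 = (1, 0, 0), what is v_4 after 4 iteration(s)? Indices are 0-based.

v_4 = (10, 4, 0)

v_0 = (1, 0, 0).
v_1 = A·v_0 = (7, 2, 2).
v_2 = A·v_1 = (1, 4, 9).
v_3 = A·v_2 = (9, 0, 1).
v_4 = A·v_3 = (10, 4, 0).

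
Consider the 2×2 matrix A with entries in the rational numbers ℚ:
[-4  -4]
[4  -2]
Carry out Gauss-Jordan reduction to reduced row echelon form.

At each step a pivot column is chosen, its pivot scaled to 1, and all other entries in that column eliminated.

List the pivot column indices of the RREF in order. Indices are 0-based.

pivot(0,0)=-4: scale R0 → (1, 1)
  clear (1,0): R1 −= (4)R0 → (0, -6)
pivot(1,1)=-6: scale R1 → (0, 1)
  clear (0,1): R0 −= (1)R1 → (1, 0)

pivot columns: 0, 1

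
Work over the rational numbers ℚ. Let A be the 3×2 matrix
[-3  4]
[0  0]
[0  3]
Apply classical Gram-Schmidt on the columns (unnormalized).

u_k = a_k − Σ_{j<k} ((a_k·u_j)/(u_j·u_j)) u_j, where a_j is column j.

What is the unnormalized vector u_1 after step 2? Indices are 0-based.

Step 1: u_0 = a_0 = (-3, 0, 0).
Step 2: u_1 = a_1 − (-4/3)·u_0 = (0, 0, 3).

u_1 = (0, 0, 3)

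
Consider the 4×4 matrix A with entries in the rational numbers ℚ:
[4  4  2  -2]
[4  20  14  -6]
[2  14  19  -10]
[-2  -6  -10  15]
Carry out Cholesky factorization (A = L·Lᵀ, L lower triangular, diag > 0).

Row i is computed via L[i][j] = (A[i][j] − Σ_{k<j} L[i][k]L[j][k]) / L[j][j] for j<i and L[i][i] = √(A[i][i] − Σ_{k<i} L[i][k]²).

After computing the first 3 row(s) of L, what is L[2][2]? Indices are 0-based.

Step 1: L[0][0] = √(4) = 2.
  L[1][0] = (4) / L[0][0] = 2.
Step 2: L[1][1] = √(16) = 4.
  L[2][0] = (2) / L[0][0] = 1.
  L[2][1] = (12) / L[1][1] = 3.
Step 3: L[2][2] = √(9) = 3.

L[2][2] = 3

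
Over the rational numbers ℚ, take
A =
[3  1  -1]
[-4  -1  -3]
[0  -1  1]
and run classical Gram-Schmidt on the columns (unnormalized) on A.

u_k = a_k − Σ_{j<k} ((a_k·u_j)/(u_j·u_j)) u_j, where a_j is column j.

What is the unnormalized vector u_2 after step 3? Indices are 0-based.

u_2 = (-24/13, -18/13, -6/13)

Step 1: u_0 = a_0 = (3, -4, 0).
Step 2: u_1 = a_1 − (7/25)·u_0 = (4/25, 3/25, -1).
Step 3: u_2 = a_2 − (9/25)·u_0 − (-19/13)·u_1 = (-24/13, -18/13, -6/13).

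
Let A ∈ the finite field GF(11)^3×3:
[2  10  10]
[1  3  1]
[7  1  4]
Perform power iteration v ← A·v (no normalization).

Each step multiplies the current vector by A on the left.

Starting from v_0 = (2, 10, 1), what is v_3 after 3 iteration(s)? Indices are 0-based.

v_0 = (2, 10, 1).
v_1 = A·v_0 = (4, 0, 6).
v_2 = A·v_1 = (2, 10, 8).
v_3 = A·v_2 = (8, 7, 1).

v_3 = (8, 7, 1)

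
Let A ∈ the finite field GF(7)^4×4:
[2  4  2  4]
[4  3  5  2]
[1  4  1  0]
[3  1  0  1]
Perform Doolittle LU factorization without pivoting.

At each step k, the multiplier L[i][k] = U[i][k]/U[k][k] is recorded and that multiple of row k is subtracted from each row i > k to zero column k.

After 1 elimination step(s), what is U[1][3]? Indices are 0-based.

Step 1: pivot at (0,0) is 2.
  row1 ← row1 − (2)·row0  ⇒  L[1][0]=2, U row1=(0, 2, 1, 1)
  row2 ← row2 − (4)·row0  ⇒  L[2][0]=4, U row2=(0, 2, 0, 5)
  row3 ← row3 − (5)·row0  ⇒  L[3][0]=5, U row3=(0, 2, 4, 2)

U[1][3] = 1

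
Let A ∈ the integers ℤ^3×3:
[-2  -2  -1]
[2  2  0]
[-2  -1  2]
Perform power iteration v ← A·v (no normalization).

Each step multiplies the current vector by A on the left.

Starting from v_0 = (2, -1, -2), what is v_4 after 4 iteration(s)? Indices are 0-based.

v_4 = (10, 32, -102)

v_0 = (2, -1, -2).
v_1 = A·v_0 = (0, 2, -7).
v_2 = A·v_1 = (3, 4, -16).
v_3 = A·v_2 = (2, 14, -42).
v_4 = A·v_3 = (10, 32, -102).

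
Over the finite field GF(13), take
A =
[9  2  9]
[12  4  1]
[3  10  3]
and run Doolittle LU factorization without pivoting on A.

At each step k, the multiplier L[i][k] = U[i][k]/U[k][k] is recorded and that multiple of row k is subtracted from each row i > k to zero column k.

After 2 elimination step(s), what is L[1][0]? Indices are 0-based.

Step 1: pivot at (0,0) is 9.
  row1 ← row1 − (10)·row0  ⇒  L[1][0]=10, U row1=(0, 10, 2)
  row2 ← row2 − (9)·row0  ⇒  L[2][0]=9, U row2=(0, 5, 0)
Step 2: pivot at (1,1) is 10.
  row2 ← row2 − (7)·row1  ⇒  L[2][1]=7, U row2=(0, 0, 12)

L[1][0] = 10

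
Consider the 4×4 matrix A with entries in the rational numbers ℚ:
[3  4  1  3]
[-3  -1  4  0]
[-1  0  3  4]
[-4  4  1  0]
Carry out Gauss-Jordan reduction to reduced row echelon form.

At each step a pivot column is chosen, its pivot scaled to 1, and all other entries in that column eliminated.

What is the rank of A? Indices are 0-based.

rank = 4

step 1: normalize row 0 (÷3) = (1, 4/3, 1/3, 1)
  row 1: subtract -3×row0 = (0, 3, 5, 3)
  row 2: subtract -1×row0 = (0, 4/3, 10/3, 5)
  row 3: subtract -4×row0 = (0, 28/3, 7/3, 4)
step 2: normalize row 1 (÷3) = (0, 1, 5/3, 1)
  row 0: subtract 4/3×row1 = (1, 0, -17/9, -1/3)
  row 2: subtract 4/3×row1 = (0, 0, 10/9, 11/3)
  row 3: subtract 28/3×row1 = (0, 0, -119/9, -16/3)
step 3: normalize row 2 (÷10/9) = (0, 0, 1, 33/10)
  row 0: subtract -17/9×row2 = (1, 0, 0, 59/10)
  row 1: subtract 5/3×row2 = (0, 1, 0, -9/2)
  row 3: subtract -119/9×row2 = (0, 0, 0, 383/10)
step 4: normalize row 3 (÷383/10) = (0, 0, 0, 1)
  row 0: subtract 59/10×row3 = (1, 0, 0, 0)
  row 1: subtract -9/2×row3 = (0, 1, 0, 0)
  row 2: subtract 33/10×row3 = (0, 0, 1, 0)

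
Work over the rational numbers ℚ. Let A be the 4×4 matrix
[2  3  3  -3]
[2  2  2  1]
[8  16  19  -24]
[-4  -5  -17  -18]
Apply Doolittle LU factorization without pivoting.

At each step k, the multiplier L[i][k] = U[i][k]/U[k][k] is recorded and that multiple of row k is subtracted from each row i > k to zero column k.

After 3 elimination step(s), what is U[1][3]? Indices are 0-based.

U[1][3] = 4

k=0: U[0][0]=2
  eliminate (1,0): mult=1, new row 1: (0, -1, -1, 4); set L[1][0]=1
  eliminate (2,0): mult=4, new row 2: (0, 4, 7, -12); set L[2][0]=4
  eliminate (3,0): mult=-2, new row 3: (0, 1, -11, -24); set L[3][0]=-2
k=1: U[1][1]=-1
  eliminate (2,1): mult=-4, new row 2: (0, 0, 3, 4); set L[2][1]=-4
  eliminate (3,1): mult=-1, new row 3: (0, 0, -12, -20); set L[3][1]=-1
k=2: U[2][2]=3
  eliminate (3,2): mult=-4, new row 3: (0, 0, 0, -4); set L[3][2]=-4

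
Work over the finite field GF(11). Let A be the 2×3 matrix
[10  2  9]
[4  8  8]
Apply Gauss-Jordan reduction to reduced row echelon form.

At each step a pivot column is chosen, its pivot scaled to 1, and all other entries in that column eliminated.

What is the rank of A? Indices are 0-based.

pivot(0,0)=10: scale R0 → (1, 9, 2)
  clear (1,0): R1 −= (4)R0 → (0, 5, 0)
pivot(1,1)=5: scale R1 → (0, 1, 0)
  clear (0,1): R0 −= (9)R1 → (1, 0, 2)

rank = 2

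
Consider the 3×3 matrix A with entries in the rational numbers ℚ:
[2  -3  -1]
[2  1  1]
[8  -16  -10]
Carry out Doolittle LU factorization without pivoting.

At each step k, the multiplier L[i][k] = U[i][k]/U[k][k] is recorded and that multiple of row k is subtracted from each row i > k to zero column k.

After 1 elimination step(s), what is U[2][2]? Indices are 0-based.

U[2][2] = -6

Step 1: pivot at (0,0) is 2.
  row1 ← row1 − (1)·row0  ⇒  L[1][0]=1, U row1=(0, 4, 2)
  row2 ← row2 − (4)·row0  ⇒  L[2][0]=4, U row2=(0, -4, -6)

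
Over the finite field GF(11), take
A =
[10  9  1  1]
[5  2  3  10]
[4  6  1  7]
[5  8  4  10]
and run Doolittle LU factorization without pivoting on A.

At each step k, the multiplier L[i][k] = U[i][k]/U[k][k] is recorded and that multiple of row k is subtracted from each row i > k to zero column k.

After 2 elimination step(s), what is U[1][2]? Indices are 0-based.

[col 0] pivot 10
  R1 -= 6*R0 → (0, 3, 8, 4)  (L[1][0] := 6)
  R2 -= 7*R0 → (0, 9, 5, 0)  (L[2][0] := 7)
  R3 -= 6*R0 → (0, 9, 9, 4)  (L[3][0] := 6)
[col 1] pivot 3
  R2 -= 3*R1 → (0, 0, 3, 10)  (L[2][1] := 3)
  R3 -= 3*R1 → (0, 0, 7, 3)  (L[3][1] := 3)

U[1][2] = 8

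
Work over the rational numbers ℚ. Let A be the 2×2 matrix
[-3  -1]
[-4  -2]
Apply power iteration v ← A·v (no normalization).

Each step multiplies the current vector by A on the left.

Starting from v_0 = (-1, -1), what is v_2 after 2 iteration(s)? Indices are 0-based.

v_2 = (-18, -28)

v_0 = (-1, -1).
v_1 = A·v_0 = (4, 6).
v_2 = A·v_1 = (-18, -28).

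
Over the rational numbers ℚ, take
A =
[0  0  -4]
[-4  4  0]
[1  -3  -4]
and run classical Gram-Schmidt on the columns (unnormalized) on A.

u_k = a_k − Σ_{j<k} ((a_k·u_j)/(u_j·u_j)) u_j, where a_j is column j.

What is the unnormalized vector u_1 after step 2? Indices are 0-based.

Step 1: u_0 = a_0 = (0, -4, 1).
Step 2: u_1 = a_1 − (-19/17)·u_0 = (0, -8/17, -32/17).

u_1 = (0, -8/17, -32/17)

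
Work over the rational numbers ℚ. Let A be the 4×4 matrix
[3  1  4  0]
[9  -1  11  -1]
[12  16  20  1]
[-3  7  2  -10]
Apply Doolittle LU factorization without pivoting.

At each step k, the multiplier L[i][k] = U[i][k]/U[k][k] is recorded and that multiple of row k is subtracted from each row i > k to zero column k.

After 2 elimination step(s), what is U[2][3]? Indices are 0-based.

[col 0] pivot 3
  R1 -= 3*R0 → (0, -4, -1, -1)  (L[1][0] := 3)
  R2 -= 4*R0 → (0, 12, 4, 1)  (L[2][0] := 4)
  R3 -= -1*R0 → (0, 8, 6, -10)  (L[3][0] := -1)
[col 1] pivot -4
  R2 -= -3*R1 → (0, 0, 1, -2)  (L[2][1] := -3)
  R3 -= -2*R1 → (0, 0, 4, -12)  (L[3][1] := -2)

U[2][3] = -2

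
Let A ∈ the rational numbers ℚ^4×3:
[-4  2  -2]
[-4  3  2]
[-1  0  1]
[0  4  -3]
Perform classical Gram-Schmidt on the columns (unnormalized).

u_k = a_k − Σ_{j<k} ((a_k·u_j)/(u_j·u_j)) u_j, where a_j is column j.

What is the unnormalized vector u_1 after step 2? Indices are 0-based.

u_1 = (-14/33, 19/33, -20/33, 4)

Step 1: u_0 = a_0 = (-4, -4, -1, 0).
Step 2: u_1 = a_1 − (-20/33)·u_0 = (-14/33, 19/33, -20/33, 4).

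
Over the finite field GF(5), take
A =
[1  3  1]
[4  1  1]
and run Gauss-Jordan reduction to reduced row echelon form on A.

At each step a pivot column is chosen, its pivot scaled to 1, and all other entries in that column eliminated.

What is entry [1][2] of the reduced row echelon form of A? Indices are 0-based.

pivot(0,0)=1: scale R0 → (1, 3, 1)
  clear (1,0): R1 −= (4)R0 → (0, 4, 2)
pivot(1,1)=4: scale R1 → (0, 1, 3)
  clear (0,1): R0 −= (3)R1 → (1, 0, 2)

M[1][2] = 3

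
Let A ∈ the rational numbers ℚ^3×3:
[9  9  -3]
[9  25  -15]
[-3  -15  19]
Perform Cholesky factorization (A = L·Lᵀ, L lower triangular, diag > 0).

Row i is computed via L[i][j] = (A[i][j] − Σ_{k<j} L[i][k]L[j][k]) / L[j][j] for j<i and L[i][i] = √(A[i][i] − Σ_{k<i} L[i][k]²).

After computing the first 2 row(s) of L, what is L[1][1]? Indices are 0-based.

Step 1: L[0][0] = √(9) = 3.
  L[1][0] = (9) / L[0][0] = 3.
Step 2: L[1][1] = √(16) = 4.

L[1][1] = 4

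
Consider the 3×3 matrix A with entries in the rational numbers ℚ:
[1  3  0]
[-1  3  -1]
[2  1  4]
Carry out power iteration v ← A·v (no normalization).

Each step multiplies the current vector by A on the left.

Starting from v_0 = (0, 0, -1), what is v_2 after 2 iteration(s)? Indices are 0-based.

v_2 = (3, 7, -15)

v_0 = (0, 0, -1).
v_1 = A·v_0 = (0, 1, -4).
v_2 = A·v_1 = (3, 7, -15).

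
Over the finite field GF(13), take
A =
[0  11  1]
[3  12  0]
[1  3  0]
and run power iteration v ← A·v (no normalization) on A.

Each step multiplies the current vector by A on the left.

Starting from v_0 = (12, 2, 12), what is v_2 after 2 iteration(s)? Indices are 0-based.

v_0 = (12, 2, 12).
v_1 = A·v_0 = (8, 8, 5).
v_2 = A·v_1 = (2, 3, 6).

v_2 = (2, 3, 6)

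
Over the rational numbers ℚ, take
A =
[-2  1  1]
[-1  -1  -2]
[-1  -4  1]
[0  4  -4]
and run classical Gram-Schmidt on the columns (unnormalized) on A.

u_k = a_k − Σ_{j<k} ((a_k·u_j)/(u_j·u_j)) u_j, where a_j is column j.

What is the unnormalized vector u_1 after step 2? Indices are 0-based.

Step 1: u_0 = a_0 = (-2, -1, -1, 0).
Step 2: u_1 = a_1 − (1/2)·u_0 = (2, -1/2, -7/2, 4).

u_1 = (2, -1/2, -7/2, 4)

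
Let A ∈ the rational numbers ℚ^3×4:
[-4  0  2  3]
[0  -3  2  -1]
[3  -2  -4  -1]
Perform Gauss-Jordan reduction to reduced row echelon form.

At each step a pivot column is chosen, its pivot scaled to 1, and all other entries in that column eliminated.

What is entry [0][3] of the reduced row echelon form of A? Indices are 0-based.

step 1: normalize row 0 (÷-4) = (1, 0, -1/2, -3/4)
  row 2: subtract 3×row0 = (0, -2, -5/2, 5/4)
step 2: normalize row 1 (÷-3) = (0, 1, -2/3, 1/3)
  row 2: subtract -2×row1 = (0, 0, -23/6, 23/12)
step 3: normalize row 2 (÷-23/6) = (0, 0, 1, -1/2)
  row 0: subtract -1/2×row2 = (1, 0, 0, -1)
  row 1: subtract -2/3×row2 = (0, 1, 0, 0)

M[0][3] = -1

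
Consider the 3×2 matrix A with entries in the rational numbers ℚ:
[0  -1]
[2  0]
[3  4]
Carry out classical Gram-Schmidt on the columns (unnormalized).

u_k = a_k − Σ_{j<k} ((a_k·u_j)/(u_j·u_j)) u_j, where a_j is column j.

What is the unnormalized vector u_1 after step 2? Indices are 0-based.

u_1 = (-1, -24/13, 16/13)

Step 1: u_0 = a_0 = (0, 2, 3).
Step 2: u_1 = a_1 − (12/13)·u_0 = (-1, -24/13, 16/13).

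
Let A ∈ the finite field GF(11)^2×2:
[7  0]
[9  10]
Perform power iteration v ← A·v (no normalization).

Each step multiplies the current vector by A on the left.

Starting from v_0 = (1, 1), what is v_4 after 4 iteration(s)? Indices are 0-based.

v_0 = (1, 1).
v_1 = A·v_0 = (7, 8).
v_2 = A·v_1 = (5, 0).
v_3 = A·v_2 = (2, 1).
v_4 = A·v_3 = (3, 6).

v_4 = (3, 6)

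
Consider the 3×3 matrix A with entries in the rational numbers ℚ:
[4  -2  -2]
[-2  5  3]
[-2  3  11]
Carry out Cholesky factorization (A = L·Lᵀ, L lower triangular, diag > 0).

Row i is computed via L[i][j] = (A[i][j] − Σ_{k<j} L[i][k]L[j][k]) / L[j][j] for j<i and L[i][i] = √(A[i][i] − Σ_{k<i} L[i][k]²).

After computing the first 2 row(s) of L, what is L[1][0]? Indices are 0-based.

L[1][0] = -1

Step 1: L[0][0] = √(4) = 2.
  L[1][0] = (-2) / L[0][0] = -1.
Step 2: L[1][1] = √(4) = 2.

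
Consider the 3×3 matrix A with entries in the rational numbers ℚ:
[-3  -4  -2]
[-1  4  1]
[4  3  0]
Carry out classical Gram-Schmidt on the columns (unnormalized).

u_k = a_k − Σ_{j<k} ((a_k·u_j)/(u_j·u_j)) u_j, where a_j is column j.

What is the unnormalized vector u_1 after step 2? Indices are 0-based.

Step 1: u_0 = a_0 = (-3, -1, 4).
Step 2: u_1 = a_1 − (10/13)·u_0 = (-22/13, 62/13, -1/13).

u_1 = (-22/13, 62/13, -1/13)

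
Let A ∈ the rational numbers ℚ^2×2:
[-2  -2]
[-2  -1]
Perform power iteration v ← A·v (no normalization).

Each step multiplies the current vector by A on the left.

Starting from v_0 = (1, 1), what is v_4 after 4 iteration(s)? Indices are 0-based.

v_4 = (178, 139)

v_0 = (1, 1).
v_1 = A·v_0 = (-4, -3).
v_2 = A·v_1 = (14, 11).
v_3 = A·v_2 = (-50, -39).
v_4 = A·v_3 = (178, 139).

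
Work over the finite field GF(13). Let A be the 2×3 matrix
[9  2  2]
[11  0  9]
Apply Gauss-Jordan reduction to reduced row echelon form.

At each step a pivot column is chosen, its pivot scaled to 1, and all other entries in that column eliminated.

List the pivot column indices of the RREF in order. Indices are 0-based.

[1] R0 /= 9  ⇒  (1, 6, 6)
     R1 -= 11·R0  ⇒  (0, 12, 8)
[2] R1 /= 12  ⇒  (0, 1, 5)
     R0 -= 6·R1  ⇒  (1, 0, 2)

pivot columns: 0, 1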